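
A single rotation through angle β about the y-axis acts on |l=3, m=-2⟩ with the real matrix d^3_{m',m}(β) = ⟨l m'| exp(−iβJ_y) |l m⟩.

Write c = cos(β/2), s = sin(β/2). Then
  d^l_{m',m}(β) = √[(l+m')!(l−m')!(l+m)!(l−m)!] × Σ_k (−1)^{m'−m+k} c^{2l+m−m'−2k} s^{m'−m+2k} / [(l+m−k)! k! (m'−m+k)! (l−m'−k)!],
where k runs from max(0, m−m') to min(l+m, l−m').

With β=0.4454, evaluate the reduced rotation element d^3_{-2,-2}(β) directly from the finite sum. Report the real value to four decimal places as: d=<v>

d^3_{-2,-2}(β=0.4454) via Wigner's sum:
Half-angle: c=0.975305, s=0.220864. N=√(1·120·1·120)=120.000000
k∈{0,1} keeps every argument non-negative
  k=0: (−1)^0·120.0000/(120)·0.9753^6·0.2209^0 = +0.860680
  k=1: (−1)^1·120.0000/(24)·0.9753^4·0.2209^2 = -0.220689
d^3_{-2,-2}(0.4454) = +0.860680 -0.220689 = +0.639992

d=0.6400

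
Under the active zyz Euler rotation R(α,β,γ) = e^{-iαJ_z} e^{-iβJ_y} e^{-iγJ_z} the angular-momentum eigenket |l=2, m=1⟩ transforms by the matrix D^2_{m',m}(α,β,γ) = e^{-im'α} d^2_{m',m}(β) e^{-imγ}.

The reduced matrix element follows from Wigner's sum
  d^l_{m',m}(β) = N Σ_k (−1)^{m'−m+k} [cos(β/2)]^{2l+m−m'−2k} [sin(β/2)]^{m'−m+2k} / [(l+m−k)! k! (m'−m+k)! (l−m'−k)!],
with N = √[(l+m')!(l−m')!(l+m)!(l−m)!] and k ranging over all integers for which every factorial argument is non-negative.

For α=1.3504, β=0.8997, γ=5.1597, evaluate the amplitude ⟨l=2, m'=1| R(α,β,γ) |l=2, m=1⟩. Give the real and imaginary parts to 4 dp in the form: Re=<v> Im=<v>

Re=0.1925 Im=-0.0445

D^2_{1,1}(1.3504,0.8997,5.1597) = e^{-i·1·1.3504}·d^2_{1,1}(0.8997)·e^{-i·1·5.1597}. Compute d first:
Half-angle: c=0.900512, s=0.434830. N=√(6·1·6·1)=6.000000
k∈{0,1} keeps every argument non-negative
  k=0: (−1)^0·6.0000/(6)·0.9005^4·0.4348^0 = +0.657595
  k=1: (−1)^1·6.0000/(2)·0.9005^2·0.4348^2 = -0.459982
d^2_{1,1}(0.8997) = +0.657595 -0.459982 = +0.197614
Phases: e^{-i·(1)·1.3504}=+0.218616-0.975811i, e^{-i·(1)·5.1597}=+0.432543+0.901613i ⇒ D=+0.192548-0.044458i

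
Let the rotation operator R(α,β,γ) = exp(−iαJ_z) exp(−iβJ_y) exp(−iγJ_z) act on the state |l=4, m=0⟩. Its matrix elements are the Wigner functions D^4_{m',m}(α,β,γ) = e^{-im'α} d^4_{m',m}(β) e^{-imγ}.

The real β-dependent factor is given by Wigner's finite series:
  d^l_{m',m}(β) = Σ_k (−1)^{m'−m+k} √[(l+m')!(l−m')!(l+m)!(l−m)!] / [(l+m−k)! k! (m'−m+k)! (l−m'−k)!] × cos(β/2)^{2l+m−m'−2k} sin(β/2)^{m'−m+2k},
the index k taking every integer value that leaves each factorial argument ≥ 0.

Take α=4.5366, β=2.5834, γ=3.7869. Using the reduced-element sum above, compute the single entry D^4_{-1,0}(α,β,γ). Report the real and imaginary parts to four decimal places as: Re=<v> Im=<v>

Re=0.0894 Im=0.5035

Split into d^4_{-1,0}(β=2.5834) × two z-phases.
With c≡cos(β/2)=0.275487 and s≡sin(β/2)=0.961305, N=[6·120·24·24]^{1/2}=643.987578
k∈{1,2,3,4} keeps every argument non-negative
  k=1: (−1)^0·643.9876/(144)·0.2755^7·0.9613^1 = +0.000518
  k=2: (−1)^1·643.9876/(24)·0.2755^5·0.9613^3 = -0.037823
  k=3: (−1)^2·643.9876/(24)·0.2755^3·0.9613^5 = +0.460548
  k=4: (−1)^3·643.9876/(144)·0.2755^1·0.9613^7 = -0.934639
d^4_{-1,0}(2.5834) = +0.000518 -0.037823 +0.460548 -0.934639 = -0.511396
D = (-0.174885-0.984589i)·(-0.511396)·(+1.000000+0.000000i) = +0.089435+0.503515i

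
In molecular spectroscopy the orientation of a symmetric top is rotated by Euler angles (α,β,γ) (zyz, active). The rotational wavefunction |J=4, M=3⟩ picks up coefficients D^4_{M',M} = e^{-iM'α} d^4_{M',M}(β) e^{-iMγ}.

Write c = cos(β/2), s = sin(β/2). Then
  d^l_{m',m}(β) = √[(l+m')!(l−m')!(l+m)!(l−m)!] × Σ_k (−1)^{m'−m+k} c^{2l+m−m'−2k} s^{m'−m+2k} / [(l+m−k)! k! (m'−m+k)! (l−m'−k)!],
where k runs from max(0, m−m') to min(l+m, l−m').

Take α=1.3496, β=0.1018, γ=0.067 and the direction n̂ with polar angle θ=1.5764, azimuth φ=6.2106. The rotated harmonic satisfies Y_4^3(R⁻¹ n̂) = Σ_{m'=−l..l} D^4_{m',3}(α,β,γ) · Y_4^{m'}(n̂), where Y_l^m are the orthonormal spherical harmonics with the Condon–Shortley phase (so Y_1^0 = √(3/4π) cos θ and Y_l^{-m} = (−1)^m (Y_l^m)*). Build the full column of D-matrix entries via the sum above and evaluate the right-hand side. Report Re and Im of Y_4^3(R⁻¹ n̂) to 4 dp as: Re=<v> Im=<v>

Need the full column D^4_{m',3} for m'=−4..4 at α=1.3496, β=0.1018, γ=0.067.
cos(β/2)=0.998705, sin(β/2)=0.050878
d^4_{-4,3}: single k=7 term ⇒ +0.000000;  D = +0.000000-0.000000i
d^4_{-3,3}: k∈[6..7] ⇒ +0.000000 -0.000000 = +0.000000;  D = -0.000000-0.000000i
d^4_{-2,3}: k∈[5..6] ⇒ +0.000004 -0.000000 = +0.000004;  D = -0.000003+0.000002i
d^4_{-1,3}: k∈[4..5] ⇒ +0.000088 -0.000000 = +0.000088;  D = +0.000036+0.000080i
d^4_{0,3}: k∈[3..4] ⇒ +0.001548 -0.000004 = +0.001544;  D = +0.001513-0.000308i
d^4_{1,3}: k∈[2..3] ⇒ +0.020387 -0.000088 = +0.020299;  D = +0.000410-0.020295i
d^4_{2,3}: k∈[1..2] ⇒ +0.188649 -0.001469 = +0.187180;  D = -0.181753-0.044746i
d^4_{3,3}: k∈[0..1] ⇒ +0.989686 -0.017980 = +0.971706;  D = -0.433640+0.869580i
d^4_{4,3}: single k=0 term ⇒ -0.142605;  D = -0.110546-0.090088i
Y_4^{m'}(θ=1.5764,φ=6.2106) and Σ D·Y over m':
  (+0.0000-0.0000i)·(+0.4240+0.1267i)  (-0.0000-0.0000i)·(-0.0068-0.0015i)  (-0.0000+0.0000i)·(-0.3309-0.0484i)  (+0.0000+0.0001i)·(+0.0079+0.0006i)  (+0.0015-0.0003i)·(+0.3173+0.0000i)  (+0.0004-0.0203i)·(-0.0079+0.0006i)  (-0.1818-0.0447i)·(-0.3309+0.0484i)  (-0.4336+0.8696i)·(+0.0068-0.0015i)  (-0.1105-0.0901i)·(+0.4240-0.1267i)
Y_4^3(R⁻¹ n̂) = +0.002867-0.011503i

Re=0.0029 Im=-0.0115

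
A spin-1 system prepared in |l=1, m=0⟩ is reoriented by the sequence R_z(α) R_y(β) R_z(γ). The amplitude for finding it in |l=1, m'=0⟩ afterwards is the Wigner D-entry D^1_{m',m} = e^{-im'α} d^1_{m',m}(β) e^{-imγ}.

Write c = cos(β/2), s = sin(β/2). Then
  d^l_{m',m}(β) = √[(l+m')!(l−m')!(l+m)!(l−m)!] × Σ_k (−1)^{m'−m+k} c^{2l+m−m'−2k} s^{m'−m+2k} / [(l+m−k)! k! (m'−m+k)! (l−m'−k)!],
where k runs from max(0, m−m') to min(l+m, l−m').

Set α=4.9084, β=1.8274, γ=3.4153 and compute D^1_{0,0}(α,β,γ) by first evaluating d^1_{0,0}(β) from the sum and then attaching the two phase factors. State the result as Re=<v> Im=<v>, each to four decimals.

First d^1_{0,0}(β=1.8274), then the phase factors e^{-i(0)α} and e^{-i(0)γ}:
Half-angle: c=0.610820, s=0.791769. N=√(1·1·1·1)=1.000000
The bounds max(0,m−m')=0 and min(l+m,l−m')=1 give 2 terms
  k=0: (−1)^0·1.0000/(1)·0.6108^2·0.7918^0 = +0.373102
  k=1: (−1)^1·1.0000/(1)·0.6108^0·0.7918^2 = -0.626898
d^1_{0,0}(1.8274) = +0.373102 -0.626898 = -0.253797
Phases: e^{-i·(0)·4.9084}=+1.000000+0.000000i, e^{-i·(0)·3.4153}=+1.000000+0.000000i ⇒ D=-0.253797+0.000000i

Re=-0.2538 Im=0.0000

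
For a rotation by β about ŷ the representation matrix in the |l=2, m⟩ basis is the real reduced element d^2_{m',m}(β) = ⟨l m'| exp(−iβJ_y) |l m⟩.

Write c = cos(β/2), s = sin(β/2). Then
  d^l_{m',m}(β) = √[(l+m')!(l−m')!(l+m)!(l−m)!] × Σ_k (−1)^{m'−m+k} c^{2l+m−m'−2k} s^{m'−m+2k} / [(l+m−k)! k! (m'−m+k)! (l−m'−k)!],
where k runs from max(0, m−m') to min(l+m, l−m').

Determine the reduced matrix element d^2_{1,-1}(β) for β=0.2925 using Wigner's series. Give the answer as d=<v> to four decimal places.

d=0.0619

d^2_{1,-1}(β=0.2925) via Wigner's sum:
With c≡cos(β/2)=0.989325 and s≡sin(β/2)=0.145729, N=[6·1·1·6]^{1/2}=6.000000
The bounds max(0,m−m')=0 and min(l+m,l−m')=1 give 2 terms
  k=0: (−1)^2·6.0000/(2)·0.9893^2·0.1457^2 = +0.062358
  k=1: (−1)^3·6.0000/(6)·0.9893^0·0.1457^4 = -0.000451
d^2_{1,-1}(0.2925) = +0.062358 -0.000451 = +0.061907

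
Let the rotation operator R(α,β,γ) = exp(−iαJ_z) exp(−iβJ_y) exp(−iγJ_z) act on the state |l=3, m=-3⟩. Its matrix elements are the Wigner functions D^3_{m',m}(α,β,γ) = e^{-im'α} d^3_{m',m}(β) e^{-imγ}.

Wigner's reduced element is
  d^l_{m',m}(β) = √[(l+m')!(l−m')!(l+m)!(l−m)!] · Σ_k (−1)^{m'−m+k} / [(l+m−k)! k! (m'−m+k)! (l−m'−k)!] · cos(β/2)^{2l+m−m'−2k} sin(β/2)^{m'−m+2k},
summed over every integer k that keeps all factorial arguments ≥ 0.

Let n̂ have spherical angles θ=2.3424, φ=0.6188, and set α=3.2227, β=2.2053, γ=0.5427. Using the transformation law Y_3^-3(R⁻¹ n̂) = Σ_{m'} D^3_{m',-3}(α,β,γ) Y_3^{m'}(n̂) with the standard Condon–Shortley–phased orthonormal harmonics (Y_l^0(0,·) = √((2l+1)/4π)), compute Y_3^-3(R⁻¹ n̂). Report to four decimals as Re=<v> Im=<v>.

Need the full column D^3_{m',-3} for m'=−3..3 at α=3.2227, β=2.2053, γ=0.5427.
cos(β/2)=0.451233, sin(β/2)=0.892406
d^3_{-3,-3}: single k=0 term ⇒ +0.008441;  D = +0.002500-0.008063i
d^3_{-2,-3}: single k=0 term ⇒ -0.040892;  D = +0.008905-0.039911i
d^3_{-1,-3}: single k=0 term ⇒ +0.127871;  D = +0.017642-0.126649i
d^3_{0,-3}: single k=0 term ⇒ -0.292015;  D = +0.016724-0.291536i
d^3_{1,-3}: single k=0 term ⇒ +0.500147;  D = -0.011904-0.500005i
d^3_{2,-3}: single k=0 term ⇒ -0.625589;  D = -0.065511-0.622150i
d^3_{3,-3}: single k=0 term ⇒ +0.505098;  D = -0.093417-0.496384i
Y_3^{m'}(θ=2.3424,φ=0.6188) and Σ D·Y over m':
  (+0.0025-0.0081i)·(-0.0433-0.1474i)  (+0.0089-0.0399i)·(-0.1198+0.3460i)  (+0.0176-0.1266i)·(+0.2700-0.1923i)  (+0.0167-0.2915i)·(+0.1481+0.0000i)  (-0.0119-0.5000i)·(-0.2700-0.1923i)  (-0.0655-0.6221i)·(-0.1198-0.3460i)  (-0.0934-0.4964i)·(+0.0433-0.1474i)
Y_3^-3(R⁻¹ n̂) = -0.383246+0.153848i

Re=-0.3832 Im=0.1538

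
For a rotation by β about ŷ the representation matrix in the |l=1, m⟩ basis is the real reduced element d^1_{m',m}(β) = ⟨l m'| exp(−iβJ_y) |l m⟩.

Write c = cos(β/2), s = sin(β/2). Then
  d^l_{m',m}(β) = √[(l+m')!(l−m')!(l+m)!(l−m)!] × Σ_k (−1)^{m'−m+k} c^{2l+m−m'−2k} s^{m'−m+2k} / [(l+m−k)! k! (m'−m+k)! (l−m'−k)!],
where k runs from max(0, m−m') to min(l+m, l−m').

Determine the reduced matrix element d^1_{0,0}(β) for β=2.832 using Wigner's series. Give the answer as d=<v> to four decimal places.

d=-0.9525

d^1_{0,0}(β=2.832) via Wigner's sum:
With c≡cos(β/2)=0.154179 and s≡sin(β/2)=0.988043, N=[1·1·1·1]^{1/2}=1.000000
k: max(0,(0)−(0))=0 … min(1+(0),1−(0))=1
  k=0: (−1)^0·1.0000/(1)·0.1542^2·0.9880^0 = +0.023771
  k=1: (−1)^1·1.0000/(1)·0.1542^0·0.9880^2 = -0.976229
d^1_{0,0}(2.832) = +0.023771 -0.976229 = -0.952458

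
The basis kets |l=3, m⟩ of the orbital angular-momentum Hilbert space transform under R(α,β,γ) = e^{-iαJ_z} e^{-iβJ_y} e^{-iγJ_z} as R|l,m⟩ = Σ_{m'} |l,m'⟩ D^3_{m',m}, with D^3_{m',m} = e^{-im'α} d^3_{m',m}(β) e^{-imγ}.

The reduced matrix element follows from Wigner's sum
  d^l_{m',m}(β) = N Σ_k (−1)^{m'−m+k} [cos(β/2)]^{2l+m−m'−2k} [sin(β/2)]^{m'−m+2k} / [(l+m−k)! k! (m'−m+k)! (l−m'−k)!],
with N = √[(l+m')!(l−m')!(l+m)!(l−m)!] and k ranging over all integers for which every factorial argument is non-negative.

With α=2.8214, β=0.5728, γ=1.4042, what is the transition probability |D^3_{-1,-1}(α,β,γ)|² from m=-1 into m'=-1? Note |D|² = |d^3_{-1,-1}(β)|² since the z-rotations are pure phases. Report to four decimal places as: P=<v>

First d^3_{-1,-1}(β=0.5728), then the phase factors e^{-i(-1)α} and e^{-i(-1)γ}:
Half-angle: c=0.959267, s=0.282501. N=√(2·24·2·24)=48.000000
Admissible k: 0..2 (factorial args all ≥0)
  k=0: (−1)^0·48.0000/(48)·0.9593^6·0.2825^0 = +0.779179
  k=1: (−1)^1·48.0000/(6)·0.9593^4·0.2825^2 = -0.540614
  k=2: (−1)^2·48.0000/(8)·0.9593^2·0.2825^4 = +0.035165
d^3_{-1,-1}(0.5728) = +0.779179 -0.540614 +0.035165 = +0.273730
|D^3_{-1,-1}|² = |d^3_{-1,-1}(β)|² = (+0.273730)² = 0.074928 (the z-rotation phases have unit modulus)

P=0.0749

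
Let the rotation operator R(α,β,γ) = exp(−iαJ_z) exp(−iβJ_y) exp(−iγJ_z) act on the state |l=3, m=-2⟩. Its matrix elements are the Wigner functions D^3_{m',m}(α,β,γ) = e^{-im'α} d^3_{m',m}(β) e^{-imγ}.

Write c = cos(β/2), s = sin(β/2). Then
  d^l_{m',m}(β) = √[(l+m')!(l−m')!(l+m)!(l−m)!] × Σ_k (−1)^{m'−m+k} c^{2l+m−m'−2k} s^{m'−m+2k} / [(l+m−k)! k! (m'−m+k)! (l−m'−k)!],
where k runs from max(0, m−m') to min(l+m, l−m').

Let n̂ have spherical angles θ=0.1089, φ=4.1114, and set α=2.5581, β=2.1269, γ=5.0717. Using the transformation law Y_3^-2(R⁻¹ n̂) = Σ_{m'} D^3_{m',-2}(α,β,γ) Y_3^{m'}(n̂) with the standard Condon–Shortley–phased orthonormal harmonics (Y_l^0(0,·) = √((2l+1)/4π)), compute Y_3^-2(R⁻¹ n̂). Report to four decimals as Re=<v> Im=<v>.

Need the full column D^3_{m',-2} for m'=−3..3 at α=2.5581, β=2.1269, γ=5.0717.
cos(β/2)=0.485860, sin(β/2)=0.874037
d^3_{-3,-2}: single k=1 term ⇒ +0.057964;  D = +0.029749-0.049748i
d^3_{-2,-2}: k∈[0..1] ⇒ +0.013154 -0.212849 = -0.199695;  D = +0.179957-0.086566i
d^3_{-1,-2}: k∈[0..1] ⇒ -0.074831 +0.484341 = +0.409510;  D = +0.405777+0.055169i
d^3_{0,-2}: k∈[0..1] ⇒ +0.233165 -0.754573 = -0.521408;  D = +0.392471+0.343268i
d^3_{1,-2}: k∈[0..1] ⇒ -0.484341 +0.783718 = +0.299376;  D = +0.079473+0.288635i
d^3_{2,-2}: k∈[0..1] ⇒ +0.688828 -0.445840 = +0.242988;  D = +0.075238-0.231046i
d^3_{3,-2}: single k=0 term ⇒ -0.607065;  D = +0.474890-0.378164i
Y_3^{m'}(θ=0.1089,φ=4.1114) and Σ D·Y over m':
  (+0.0297-0.0497i)·(+0.0005+0.0001i)  (+0.1800-0.0866i)·(-0.0043-0.0112i)  (+0.4058+0.0552i)·(-0.0783+0.1142i)  (+0.3925+0.3433i)·(+0.7200+0.0000i)  (+0.0795+0.2886i)·(+0.0783+0.1142i)  (+0.0752-0.2310i)·(-0.0043+0.0112i)  (+0.4749-0.3782i)·(-0.0005+0.0001i)
Y_3^-2(R⁻¹ n̂) = +0.218129+0.321270i

Re=0.2181 Im=0.3213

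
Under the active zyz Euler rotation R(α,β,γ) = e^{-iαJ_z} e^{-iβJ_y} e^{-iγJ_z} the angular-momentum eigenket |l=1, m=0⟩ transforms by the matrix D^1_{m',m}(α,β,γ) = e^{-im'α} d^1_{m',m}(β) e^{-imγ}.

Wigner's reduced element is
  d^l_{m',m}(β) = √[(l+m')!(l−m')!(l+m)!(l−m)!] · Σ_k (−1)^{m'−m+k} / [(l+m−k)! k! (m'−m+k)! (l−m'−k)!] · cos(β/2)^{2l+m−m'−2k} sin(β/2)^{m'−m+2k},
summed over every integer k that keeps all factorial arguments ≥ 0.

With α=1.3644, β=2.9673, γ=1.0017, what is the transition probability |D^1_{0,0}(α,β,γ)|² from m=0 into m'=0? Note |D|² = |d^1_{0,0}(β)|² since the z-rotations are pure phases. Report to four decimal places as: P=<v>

P=0.9699

First d^1_{0,0}(β=2.9673), then the phase factors e^{-i(0)α} and e^{-i(0)γ}:
Half-angle: c=0.087036, s=0.996205. N=√(1·1·1·1)=1.000000
The bounds max(0,m−m')=0 and min(l+m,l−m')=1 give 2 terms
  k=0: (−1)^0·1.0000/(1)·0.0870^2·0.9962^0 = +0.007575
  k=1: (−1)^1·1.0000/(1)·0.0870^0·0.9962^2 = -0.992425
d^1_{0,0}(2.9673) = +0.007575 -0.992425 = -0.984849
|D^1_{0,0}|² = |d^1_{0,0}(β)|² = (-0.984849)² = 0.969928 (the z-rotation phases have unit modulus)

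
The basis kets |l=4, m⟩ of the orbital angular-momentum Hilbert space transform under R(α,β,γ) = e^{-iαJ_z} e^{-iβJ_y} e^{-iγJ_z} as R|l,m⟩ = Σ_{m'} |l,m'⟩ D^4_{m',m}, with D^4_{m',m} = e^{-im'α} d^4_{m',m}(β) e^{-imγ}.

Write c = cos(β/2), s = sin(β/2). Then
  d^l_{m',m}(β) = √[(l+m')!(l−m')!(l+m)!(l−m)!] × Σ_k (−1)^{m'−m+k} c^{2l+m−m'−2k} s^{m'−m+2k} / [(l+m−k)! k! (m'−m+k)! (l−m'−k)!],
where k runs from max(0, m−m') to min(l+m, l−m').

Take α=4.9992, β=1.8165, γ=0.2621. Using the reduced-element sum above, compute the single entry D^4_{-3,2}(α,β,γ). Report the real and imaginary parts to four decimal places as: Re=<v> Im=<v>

Split into d^4_{-3,2}(β=1.8165) × two z-phases.
With c≡cos(β/2)=0.615126 and s≡sin(β/2)=0.788428, N=[1·5040·720·2]^{1/2}=2693.993318
The bounds max(0,m−m')=5 and min(l+m,l−m')=6 give 2 terms
  k=5: (−1)^0·2693.9933/(240)·0.6151^3·0.7884^5 = +0.795958
  k=6: (−1)^1·2693.9933/(720)·0.6151^1·0.7884^7 = -0.435878
d^4_{-3,2}(1.8165) = +0.795958 -0.435878 = +0.360080
Phases: e^{-i·(-3)·4.9992}=-0.758125+0.652109i, e^{-i·(2)·0.2621}=+0.865725-0.500521i ⇒ D=-0.118802+0.339917i

Re=-0.1188 Im=0.3399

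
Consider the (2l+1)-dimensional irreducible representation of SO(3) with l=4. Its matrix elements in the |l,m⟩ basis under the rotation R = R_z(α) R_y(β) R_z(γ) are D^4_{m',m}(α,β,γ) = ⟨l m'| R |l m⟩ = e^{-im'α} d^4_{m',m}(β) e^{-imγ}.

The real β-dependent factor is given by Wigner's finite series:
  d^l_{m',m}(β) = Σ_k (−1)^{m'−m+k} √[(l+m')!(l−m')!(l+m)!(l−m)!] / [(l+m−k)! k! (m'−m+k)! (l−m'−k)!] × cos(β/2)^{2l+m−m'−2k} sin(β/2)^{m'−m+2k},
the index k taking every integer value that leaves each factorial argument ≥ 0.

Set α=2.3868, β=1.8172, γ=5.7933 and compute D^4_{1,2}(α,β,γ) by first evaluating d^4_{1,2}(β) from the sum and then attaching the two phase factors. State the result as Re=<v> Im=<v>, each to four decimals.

D^4_{1,2}(2.3868,1.8172,5.7933) = e^{-i·1·2.3868}·d^4_{1,2}(1.8172)·e^{-i·2·5.7933}. Compute d first:
With c≡cos(β/2)=0.614850 and s≡sin(β/2)=0.788644, N=[120·6·720·2]^{1/2}=1018.233765
The bounds max(0,m−m')=1 and min(l+m,l−m')=3 give 3 terms
  k=1: (−1)^0·1018.2338/(240)·0.6149^7·0.7886^1 = +0.111148
  k=2: (−1)^1·1018.2338/(48)·0.6149^5·0.7886^3 = -0.914316
  k=3: (−1)^2·1018.2338/(72)·0.6149^3·0.7886^5 = +1.002831
d^4_{1,2}(1.8172) = +0.111148 -0.914316 +1.002831 = +0.199664
D = (-0.728414-0.685138i)·(+0.199664)·(+0.557213+0.830370i) = +0.032552-0.196992i

Re=0.0326 Im=-0.1970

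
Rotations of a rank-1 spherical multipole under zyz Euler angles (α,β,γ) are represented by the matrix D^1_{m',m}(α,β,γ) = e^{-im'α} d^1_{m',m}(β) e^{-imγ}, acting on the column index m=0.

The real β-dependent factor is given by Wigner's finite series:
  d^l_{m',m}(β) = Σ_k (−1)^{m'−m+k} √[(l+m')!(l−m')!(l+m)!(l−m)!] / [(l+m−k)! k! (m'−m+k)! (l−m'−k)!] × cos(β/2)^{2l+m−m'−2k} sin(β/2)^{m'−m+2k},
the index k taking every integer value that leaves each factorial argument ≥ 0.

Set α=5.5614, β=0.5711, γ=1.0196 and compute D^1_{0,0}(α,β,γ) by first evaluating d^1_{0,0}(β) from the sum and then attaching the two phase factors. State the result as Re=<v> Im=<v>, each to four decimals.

D^1_{0,0}(5.5614,0.5711,1.0196) = e^{-i·0·5.5614}·d^1_{0,0}(0.5711)·e^{-i·0·1.0196}. Compute d first:
c=cos(0.5711/2)=0.959507, s=sin(0.5711/2)=0.281685; N=√[1·1·1·1]=1.000000
k: max(0,(0)−(0))=0 … min(1+(0),1−(0))=1
  k=0: (−1)^0·1.0000/(1)·0.9595^2·0.2817^0 = +0.920653
  k=1: (−1)^1·1.0000/(1)·0.9595^0·0.2817^2 = -0.079347
d^1_{0,0}(0.5711) = +0.920653 -0.079347 = +0.841307
D = (+1.000000+0.000000i)·(+0.841307)·(+1.000000+0.000000i) = +0.841307+0.000000i

Re=0.8413 Im=0.0000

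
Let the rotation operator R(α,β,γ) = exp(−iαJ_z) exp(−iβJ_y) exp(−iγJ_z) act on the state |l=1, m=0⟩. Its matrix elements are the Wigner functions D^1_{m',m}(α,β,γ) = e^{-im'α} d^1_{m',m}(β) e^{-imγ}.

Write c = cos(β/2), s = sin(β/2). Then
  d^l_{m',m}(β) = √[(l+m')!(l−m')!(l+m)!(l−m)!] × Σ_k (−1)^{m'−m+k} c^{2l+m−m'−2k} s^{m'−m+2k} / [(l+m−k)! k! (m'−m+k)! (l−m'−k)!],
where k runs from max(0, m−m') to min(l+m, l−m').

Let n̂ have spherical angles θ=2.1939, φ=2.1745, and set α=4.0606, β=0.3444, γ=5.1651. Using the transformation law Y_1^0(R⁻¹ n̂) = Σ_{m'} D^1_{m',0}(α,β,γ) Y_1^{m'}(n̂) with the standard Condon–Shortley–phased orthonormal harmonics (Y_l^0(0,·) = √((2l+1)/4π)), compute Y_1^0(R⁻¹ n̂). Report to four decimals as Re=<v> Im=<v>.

Re=-0.3099 Im=0.0000

Need the full column D^1_{m',0} for m'=−1..1 at α=4.0606, β=0.3444, γ=5.1651.
cos(β/2)=0.985210, sin(β/2)=0.171350
d^1_{-1,0}: single k=1 term ⇒ +0.238742;  D = -0.144823-0.189800i
d^1_{0,0}: k∈[0..1] ⇒ +0.970639 -0.029361 = +0.941278;  D = +0.941278+0.000000i
d^1_{1,0}: single k=0 term ⇒ -0.238742;  D = +0.144823-0.189800i
Y_1^{m'}(θ=2.1939,φ=2.1745) and Σ D·Y over m':
  (-0.1448-0.1898i)·(-0.1593-0.2310i)  (+0.9413+0.0000i)·(-0.2851+0.0000i)  (+0.1448-0.1898i)·(+0.1593-0.2310i)
Y_1^0(R⁻¹ n̂) = -0.309928+0.000000i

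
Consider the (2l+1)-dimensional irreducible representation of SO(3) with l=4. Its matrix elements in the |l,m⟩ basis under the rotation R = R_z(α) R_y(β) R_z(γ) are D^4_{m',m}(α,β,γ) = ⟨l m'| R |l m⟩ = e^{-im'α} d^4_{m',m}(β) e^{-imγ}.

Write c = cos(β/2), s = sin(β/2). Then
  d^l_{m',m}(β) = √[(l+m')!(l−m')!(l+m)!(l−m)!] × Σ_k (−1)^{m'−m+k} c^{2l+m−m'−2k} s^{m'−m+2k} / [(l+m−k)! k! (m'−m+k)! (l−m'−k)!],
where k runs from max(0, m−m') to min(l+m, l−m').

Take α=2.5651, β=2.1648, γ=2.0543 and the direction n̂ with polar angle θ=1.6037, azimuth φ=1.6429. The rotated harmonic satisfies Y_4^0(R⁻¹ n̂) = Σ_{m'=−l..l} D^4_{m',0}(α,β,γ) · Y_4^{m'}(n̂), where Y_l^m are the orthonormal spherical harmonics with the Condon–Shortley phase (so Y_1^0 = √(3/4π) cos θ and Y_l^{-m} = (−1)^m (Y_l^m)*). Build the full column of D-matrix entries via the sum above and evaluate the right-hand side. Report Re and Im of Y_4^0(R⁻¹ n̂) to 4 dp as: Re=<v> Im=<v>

Need the full column D^4_{m',0} for m'=−4..4 at α=2.5651, β=2.1648, γ=2.0543.
cos(β/2)=0.469210, sin(β/2)=0.883086
d^4_{-4,0}: single k=4 term ⇒ +0.246622;  D = -0.165414-0.182923i
d^4_{-3,0}: k∈[3..4] ⇒ +0.185315 -0.656421 = -0.471106;  D = -0.074443-0.465187i
d^4_{-2,0}: k∈[2..4] ⇒ +0.078947 -0.745715 +0.990548 = +0.323780;  D = +0.131377-0.295928i
d^4_{-1,0}: k∈[1..4] ⇒ +0.019774 -0.420256 +1.488624 -0.878830 = +0.209312;  D = -0.175483+0.114093i
d^4_{0,0}: k∈[0..4] ⇒ +0.002349 -0.133147 +1.061172 -1.670607 +0.369850 = -0.370384;  D = -0.370384+0.000000i
d^4_{1,0}: k∈[0..3] ⇒ -0.019774 +0.420256 -1.488624 +0.878830 = -0.209312;  D = +0.175483+0.114093i
d^4_{2,0}: k∈[0..2] ⇒ +0.078947 -0.745715 +0.990548 = +0.323780;  D = +0.131377+0.295928i
d^4_{3,0}: k∈[0..1] ⇒ -0.185315 +0.656421 = +0.471106;  D = +0.074443-0.465187i
d^4_{4,0}: single k=0 term ⇒ +0.246622;  D = -0.165414+0.182923i
Y_4^{m'}(θ=1.6037,φ=1.6429) and Σ D·Y over m':
  (-0.1654-0.1829i)·(+0.4233-0.1256i)  (-0.0744-0.4652i)·(-0.0088-0.0402i)  (+0.1314-0.2959i)·(+0.3282-0.0477i)  (-0.1755+0.1141i)·(-0.0034-0.0464i)  (-0.3704+0.0000i)·(+0.3139+0.0000i)  (+0.1755+0.1141i)·(+0.0034-0.0464i)  (+0.1314+0.2959i)·(+0.3282+0.0477i)  (+0.0744-0.4652i)·(+0.0088-0.0402i)  (-0.1654+0.1829i)·(+0.4233+0.1256i)
Y_4^0(R⁻¹ n̂) = -0.268520-0.000000i

Re=-0.2685 Im=0.0000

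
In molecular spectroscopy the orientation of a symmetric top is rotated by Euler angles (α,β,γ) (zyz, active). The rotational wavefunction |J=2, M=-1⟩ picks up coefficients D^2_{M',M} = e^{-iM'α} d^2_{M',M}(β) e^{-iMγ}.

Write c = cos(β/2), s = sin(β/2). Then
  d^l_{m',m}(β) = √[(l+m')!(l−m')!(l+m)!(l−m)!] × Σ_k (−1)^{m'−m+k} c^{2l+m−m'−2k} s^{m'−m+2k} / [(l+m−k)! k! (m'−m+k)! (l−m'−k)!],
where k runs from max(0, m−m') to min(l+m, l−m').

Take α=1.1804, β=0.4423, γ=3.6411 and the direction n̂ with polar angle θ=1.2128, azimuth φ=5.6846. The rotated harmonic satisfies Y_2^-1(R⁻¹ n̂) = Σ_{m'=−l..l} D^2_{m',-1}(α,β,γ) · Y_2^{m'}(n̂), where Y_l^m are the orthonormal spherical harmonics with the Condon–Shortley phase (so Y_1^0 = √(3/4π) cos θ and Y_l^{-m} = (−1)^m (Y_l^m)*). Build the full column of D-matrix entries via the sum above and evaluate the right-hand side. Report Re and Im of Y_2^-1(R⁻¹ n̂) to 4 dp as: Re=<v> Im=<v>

Re=0.1308 Im=-0.1172

Need the full column D^2_{m',-1} for m'=−2..2 at α=1.1804, β=0.4423, γ=3.6411.
cos(β/2)=0.975646, sin(β/2)=0.219352
d^2_{-2,-1}: single k=1 term ⇒ +0.407425;  D = +0.391413-0.113097i
d^2_{-1,-1}: k∈[0..1] ⇒ +0.906085 -0.137400 = +0.768684;  D = +0.083706-0.764113i
d^2_{0,-1}: k∈[0..1] ⇒ -0.498992 +0.025223 = -0.473769;  D = +0.415883+0.226932i
d^2_{1,-1}: k∈[0..1] ⇒ +0.137400 -0.002315 = +0.135085;  D = -0.104963+0.085034i
d^2_{2,-1}: single k=0 term ⇒ -0.020594;  D = -0.005899-0.019731i
Y_2^{m'}(θ=1.2128,φ=5.6846) and Σ D·Y over m':
  (+0.3914-0.1131i)·(+0.1237+0.3155i)  (+0.0837-0.7641i)·(+0.2095+0.1429i)  (+0.4159+0.2269i)·(-0.1992+0.0000i)  (-0.1050+0.0850i)·(-0.2095+0.1429i)  (-0.0059-0.0197i)·(+0.1237-0.3155i)
Y_2^-1(R⁻¹ n̂) = +0.130813-0.117193i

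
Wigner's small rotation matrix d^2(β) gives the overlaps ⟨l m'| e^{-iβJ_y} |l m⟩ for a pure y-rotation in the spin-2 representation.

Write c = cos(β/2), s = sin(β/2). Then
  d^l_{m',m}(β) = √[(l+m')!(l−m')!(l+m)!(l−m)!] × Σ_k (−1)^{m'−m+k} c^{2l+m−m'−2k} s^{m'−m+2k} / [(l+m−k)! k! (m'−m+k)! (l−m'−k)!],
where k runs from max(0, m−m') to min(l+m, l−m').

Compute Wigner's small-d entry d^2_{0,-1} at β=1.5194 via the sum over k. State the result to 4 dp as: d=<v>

d^2_{0,-1}(β=1.5194) via Wigner's sum:
Half-angle: c=0.725043, s=0.688704. N=√(2·2·1·6)=4.898979
k: max(0,(-1)−(0))=0 … min(2+(-1),2−(0))=1
  k=0: (−1)^1·4.8990/(2)·0.7250^3·0.6887^1 = -0.642982
  k=1: (−1)^2·4.8990/(2)·0.7250^1·0.6887^3 = +0.580146
d^2_{0,-1}(1.5194) = -0.642982 +0.580146 = -0.062837

d=-0.0628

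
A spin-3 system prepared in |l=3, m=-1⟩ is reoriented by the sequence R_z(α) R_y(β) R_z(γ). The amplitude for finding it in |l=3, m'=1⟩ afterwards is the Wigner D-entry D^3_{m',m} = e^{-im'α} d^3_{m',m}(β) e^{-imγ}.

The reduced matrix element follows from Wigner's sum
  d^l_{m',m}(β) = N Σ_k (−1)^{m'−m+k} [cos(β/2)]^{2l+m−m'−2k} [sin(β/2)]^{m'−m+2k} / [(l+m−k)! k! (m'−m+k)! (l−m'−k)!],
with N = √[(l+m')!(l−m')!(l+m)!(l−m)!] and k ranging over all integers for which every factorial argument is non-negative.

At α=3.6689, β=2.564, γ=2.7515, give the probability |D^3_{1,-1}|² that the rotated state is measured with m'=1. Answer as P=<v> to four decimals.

First d^3_{1,-1}(β=2.564), then the phase factors e^{-i(1)α} and e^{-i(-1)γ}:
Half-angle: c=0.284799, s=0.958587. N=√(24·2·2·24)=48.000000
The bounds max(0,m−m')=0 and min(l+m,l−m')=2 give 3 terms
  k=0: (−1)^2·48.0000/(8)·0.2848^4·0.9586^2 = +0.036272
  k=1: (−1)^3·48.0000/(6)·0.2848^2·0.9586^4 = -0.547889
  k=2: (−1)^4·48.0000/(48)·0.2848^0·0.9586^6 = +0.775872
d^3_{1,-1}(2.564) = +0.036272 -0.547889 +0.775872 = +0.264255
|D^3_{1,-1}|² = |d^3_{1,-1}(β)|² = (+0.264255)² = 0.069831 (the z-rotation phases have unit modulus)

P=0.0698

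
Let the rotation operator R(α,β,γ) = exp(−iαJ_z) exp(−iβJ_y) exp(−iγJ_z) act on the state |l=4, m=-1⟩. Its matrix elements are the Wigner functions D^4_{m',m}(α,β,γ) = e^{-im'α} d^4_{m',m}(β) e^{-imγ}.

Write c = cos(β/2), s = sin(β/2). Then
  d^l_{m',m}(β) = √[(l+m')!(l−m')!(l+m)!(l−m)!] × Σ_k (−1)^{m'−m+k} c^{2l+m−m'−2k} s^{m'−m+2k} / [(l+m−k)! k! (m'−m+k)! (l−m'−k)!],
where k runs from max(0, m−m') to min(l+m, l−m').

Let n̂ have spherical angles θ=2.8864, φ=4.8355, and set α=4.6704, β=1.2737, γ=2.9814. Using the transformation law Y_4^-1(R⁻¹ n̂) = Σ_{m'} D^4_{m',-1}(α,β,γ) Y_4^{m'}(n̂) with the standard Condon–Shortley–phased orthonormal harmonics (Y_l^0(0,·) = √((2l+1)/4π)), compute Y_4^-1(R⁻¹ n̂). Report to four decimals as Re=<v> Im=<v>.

Re=-0.0625 Im=0.0128

Need the full column D^4_{m',-1} for m'=−4..4 at α=4.6704, β=1.2737, γ=2.9814.
cos(β/2)=0.803973, sin(β/2)=0.594666
d^4_{-4,-1}: single k=3 term ⇒ +0.528592;  D = -0.500386+0.170360i
d^4_{-3,-1}: k∈[2..3] ⇒ +0.757993 -0.691157 = +0.066835;  D = -0.018866-0.064117i
d^4_{-2,-1}: k∈[1..3] ⇒ +0.547771 -1.498416 +0.546518 = -0.404127;  D = -0.392140+0.097698i
d^4_{-1,-1}: k∈[0..3] ⇒ +0.174555 -1.432471 +1.567397 -0.285839 = +0.023642;  D = +0.004747+0.023160i
d^4_{0,-1}: k∈[0..3] ⇒ -0.577402 +1.895363 -1.036945 +0.094551 = +0.375568;  D = -0.370760+0.059906i
d^4_{1,-1}: k∈[0..3] ⇒ +0.954981 -1.567397 +0.428758 -0.015638 = -0.199297;  D = +0.023503+0.197906i
d^4_{2,-1}: k∈[0..2] ⇒ -0.998944 +0.819777 -0.089699 = -0.268867;  D = -0.268086+0.020472i
d^4_{3,-1}: k∈[0..1] ⇒ +0.691157 -0.226877 = +0.464280;  D = +0.015887+0.464008i
d^4_{4,-1}: single k=0 term ⇒ -0.289190;  D = +0.289181+0.002245i
Y_4^{m'}(θ=2.8864,φ=4.8355) and Σ D·Y over m':
  (-0.5004+0.1704i)·(+0.0016-0.0008i)  (-0.0189-0.0641i)·(+0.0070+0.0182i)  (-0.3921+0.0977i)·(-0.1148+0.0289i)  (+0.0047+0.0232i)·(-0.0504-0.4076i)  (-0.3708+0.0599i)·(+0.5917+0.0000i)  (+0.0235+0.1979i)·(+0.0504-0.4076i)  (-0.2681+0.0205i)·(-0.1148-0.0289i)  (+0.0159+0.4640i)·(-0.0070+0.0182i)  (+0.2892+0.0022i)·(+0.0016+0.0008i)
Y_4^-1(R⁻¹ n̂) = -0.062450+0.012772i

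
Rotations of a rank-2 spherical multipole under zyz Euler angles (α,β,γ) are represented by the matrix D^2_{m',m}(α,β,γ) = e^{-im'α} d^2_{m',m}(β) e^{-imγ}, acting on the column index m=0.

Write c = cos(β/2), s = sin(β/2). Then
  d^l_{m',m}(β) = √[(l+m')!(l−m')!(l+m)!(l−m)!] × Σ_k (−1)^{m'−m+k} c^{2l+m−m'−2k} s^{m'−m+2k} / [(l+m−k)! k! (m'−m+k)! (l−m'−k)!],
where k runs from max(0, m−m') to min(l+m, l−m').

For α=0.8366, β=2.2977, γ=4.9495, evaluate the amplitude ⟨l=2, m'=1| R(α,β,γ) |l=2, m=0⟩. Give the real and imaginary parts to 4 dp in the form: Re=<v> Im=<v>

Re=0.4075 Im=-0.4515

D^2_{1,0}(0.8366,2.2977,4.9495) = e^{-i·1·0.8366}·d^2_{1,0}(2.2977)·e^{-i·0·4.9495}. Compute d first:
c=cos(2.2977/2)=0.409537, s=sin(2.2977/2)=0.912294; N=√[6·1·2·2]=4.898979
The bounds max(0,m−m')=0 and min(l+m,l−m')=1 give 2 terms
  k=0: (−1)^1·4.8990/(2)·0.4095^3·0.9123^1 = -0.153493
  k=1: (−1)^2·4.8990/(2)·0.4095^1·0.9123^3 = +0.761680
d^2_{1,0}(2.2977) = -0.153493 +0.761680 = +0.608187
Phases: e^{-i·(1)·0.8366}=+0.669991-0.742369i, e^{-i·(0)·4.9495}=+1.000000+0.000000i ⇒ D=+0.407479-0.451499i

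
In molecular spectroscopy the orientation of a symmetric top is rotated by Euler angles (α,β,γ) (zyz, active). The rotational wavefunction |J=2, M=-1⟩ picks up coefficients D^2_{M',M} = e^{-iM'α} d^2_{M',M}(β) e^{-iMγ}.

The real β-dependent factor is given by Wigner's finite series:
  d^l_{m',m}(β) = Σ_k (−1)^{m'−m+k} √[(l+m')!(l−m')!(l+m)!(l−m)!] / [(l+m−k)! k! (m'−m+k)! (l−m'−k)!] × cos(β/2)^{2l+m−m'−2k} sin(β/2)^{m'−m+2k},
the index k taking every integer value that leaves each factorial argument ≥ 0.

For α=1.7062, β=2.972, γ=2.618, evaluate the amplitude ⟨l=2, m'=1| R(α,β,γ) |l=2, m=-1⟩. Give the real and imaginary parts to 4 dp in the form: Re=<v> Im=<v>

Re=-0.5905 Im=-0.7624

Split into d^2_{1,-1}(β=2.972) × two z-phases.
c=cos(2.972/2)=0.084695, s=sin(2.972/2)=0.996407; N=√[6·1·1·6]=6.000000
k: max(0,(-1)−(1))=0 … min(2+(-1),2−(1))=1
  k=0: (−1)^2·6.0000/(2)·0.0847^2·0.9964^2 = +0.021365
  k=1: (−1)^3·6.0000/(6)·0.0847^0·0.9964^4 = -0.985705
d^2_{1,-1}(2.972) = +0.021365 -0.985705 = -0.964340
D = (-0.134990-0.990847i)·(-0.964340)·(-0.866028+0.499995i) = -0.590488-0.762414i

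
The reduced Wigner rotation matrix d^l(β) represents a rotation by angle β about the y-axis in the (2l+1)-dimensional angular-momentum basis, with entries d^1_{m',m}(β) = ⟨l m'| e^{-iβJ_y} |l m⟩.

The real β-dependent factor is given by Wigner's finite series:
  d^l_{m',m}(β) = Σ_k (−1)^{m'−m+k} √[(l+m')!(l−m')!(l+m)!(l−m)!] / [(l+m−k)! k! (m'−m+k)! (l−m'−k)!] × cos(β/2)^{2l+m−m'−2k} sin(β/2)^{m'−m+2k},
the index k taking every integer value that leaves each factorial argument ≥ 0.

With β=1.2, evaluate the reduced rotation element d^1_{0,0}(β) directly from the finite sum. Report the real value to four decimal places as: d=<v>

d^1_{0,0}(β=1.2) via Wigner's sum:
Half-angle: c=0.825336, s=0.564642. N=√(1·1·1·1)=1.000000
k: max(0,(0)−(0))=0 … min(1+(0),1−(0))=1
  k=0: (−1)^0·1.0000/(1)·0.8253^2·0.5646^0 = +0.681179
  k=1: (−1)^1·1.0000/(1)·0.8253^0·0.5646^2 = -0.318821
d^1_{0,0}(1.2) = +0.681179 -0.318821 = +0.362358

d=0.3624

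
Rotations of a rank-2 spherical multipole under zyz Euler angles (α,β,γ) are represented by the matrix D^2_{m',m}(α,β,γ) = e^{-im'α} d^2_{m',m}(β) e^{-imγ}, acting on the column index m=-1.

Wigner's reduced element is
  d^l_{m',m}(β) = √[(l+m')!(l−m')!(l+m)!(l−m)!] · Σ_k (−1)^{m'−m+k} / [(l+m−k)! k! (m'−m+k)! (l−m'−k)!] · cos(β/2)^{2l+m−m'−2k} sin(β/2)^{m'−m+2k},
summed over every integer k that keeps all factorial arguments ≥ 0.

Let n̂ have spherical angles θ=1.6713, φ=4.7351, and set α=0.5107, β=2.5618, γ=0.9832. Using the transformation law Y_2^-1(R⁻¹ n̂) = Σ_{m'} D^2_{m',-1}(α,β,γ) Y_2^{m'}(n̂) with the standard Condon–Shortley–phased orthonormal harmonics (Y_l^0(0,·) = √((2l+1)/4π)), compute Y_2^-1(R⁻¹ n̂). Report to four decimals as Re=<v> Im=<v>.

Re=0.0643 Im=-0.1137

Need the full column D^2_{m',-1} for m'=−2..2 at α=0.5107, β=2.5618, γ=0.9832.
cos(β/2)=0.285853, sin(β/2)=0.958274
d^2_{-2,-1}: single k=1 term ⇒ +0.044766;  D = -0.018816+0.040619i
d^2_{-1,-1}: k∈[0..1] ⇒ +0.006677 -0.225105 = -0.218428;  D = -0.016780-0.217783i
d^2_{0,-1}: k∈[0..1] ⇒ -0.054827 +0.616150 = +0.561323;  D = +0.311176+0.467176i
d^2_{1,-1}: k∈[0..1] ⇒ +0.225105 -0.843253 = -0.618148;  D = -0.550420-0.281328i
d^2_{2,-1}: single k=0 term ⇒ -0.503085;  D = -0.502718+0.019213i
Y_2^{m'}(θ=1.6713,φ=4.7351) and Σ D·Y over m':
  (-0.0188+0.0406i)·(-0.3820+0.0174i)  (-0.0168-0.2178i)·(-0.0018-0.0771i)  (+0.3112+0.4672i)·(-0.3059+0.0000i)  (-0.5504-0.2813i)·(+0.0018-0.0771i)  (-0.5027+0.0192i)·(-0.3820-0.0174i)
Y_2^-1(R⁻¹ n̂) = +0.064254-0.113726i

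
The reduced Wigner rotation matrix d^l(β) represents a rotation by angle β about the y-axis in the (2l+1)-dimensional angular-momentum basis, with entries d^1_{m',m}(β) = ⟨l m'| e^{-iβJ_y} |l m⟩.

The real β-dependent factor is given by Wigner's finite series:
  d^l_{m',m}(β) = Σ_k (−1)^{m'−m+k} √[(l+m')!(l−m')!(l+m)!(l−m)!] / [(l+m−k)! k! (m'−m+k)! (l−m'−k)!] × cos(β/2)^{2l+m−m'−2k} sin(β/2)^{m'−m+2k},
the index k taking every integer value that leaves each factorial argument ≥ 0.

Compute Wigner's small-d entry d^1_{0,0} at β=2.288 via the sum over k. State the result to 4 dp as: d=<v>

d=-0.6573

d^1_{0,0}(β=2.288) via Wigner's sum:
c=cos(2.288/2)=0.413957, s=sin(2.288/2)=0.910297; N=√[1·1·1·1]=1.000000
Admissible k: 0..1 (factorial args all ≥0)
  k=0: (−1)^0·1.0000/(1)·0.4140^2·0.9103^0 = +0.171360
  k=1: (−1)^1·1.0000/(1)·0.4140^0·0.9103^2 = -0.828640
d^1_{0,0}(2.288) = +0.171360 -0.828640 = -0.657280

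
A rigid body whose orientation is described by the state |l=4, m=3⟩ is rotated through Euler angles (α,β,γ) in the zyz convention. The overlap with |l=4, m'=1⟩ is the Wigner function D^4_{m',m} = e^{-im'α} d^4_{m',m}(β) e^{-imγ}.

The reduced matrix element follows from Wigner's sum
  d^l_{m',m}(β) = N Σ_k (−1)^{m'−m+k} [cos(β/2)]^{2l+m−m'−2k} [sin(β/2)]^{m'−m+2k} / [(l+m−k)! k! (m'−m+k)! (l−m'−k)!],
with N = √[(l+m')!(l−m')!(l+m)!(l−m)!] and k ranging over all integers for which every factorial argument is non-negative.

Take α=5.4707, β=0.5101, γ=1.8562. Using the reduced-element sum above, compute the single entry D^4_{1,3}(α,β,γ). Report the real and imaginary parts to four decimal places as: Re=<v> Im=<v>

Split into d^4_{1,3}(β=0.5101) × two z-phases.
Half-angle: c=0.967651, s=0.252294. N=√(120·6·5040·1)=1904.940944
k∈{2,3} keeps every argument non-negative
  k=2: (−1)^0·1904.9409/(240)·0.9677^6·0.2523^2 = +0.414758
  k=3: (−1)^1·1904.9409/(144)·0.9677^4·0.2523^4 = -0.046992
d^4_{1,3}(0.5101) = +0.414758 -0.046992 = +0.367767
Phases: e^{-i·(1)·5.4707}=+0.687696+0.725999i, e^{-i·(3)·1.8562}=+0.755365+0.655304i ⇒ D=+0.016076+0.367415i

Re=0.0161 Im=0.3674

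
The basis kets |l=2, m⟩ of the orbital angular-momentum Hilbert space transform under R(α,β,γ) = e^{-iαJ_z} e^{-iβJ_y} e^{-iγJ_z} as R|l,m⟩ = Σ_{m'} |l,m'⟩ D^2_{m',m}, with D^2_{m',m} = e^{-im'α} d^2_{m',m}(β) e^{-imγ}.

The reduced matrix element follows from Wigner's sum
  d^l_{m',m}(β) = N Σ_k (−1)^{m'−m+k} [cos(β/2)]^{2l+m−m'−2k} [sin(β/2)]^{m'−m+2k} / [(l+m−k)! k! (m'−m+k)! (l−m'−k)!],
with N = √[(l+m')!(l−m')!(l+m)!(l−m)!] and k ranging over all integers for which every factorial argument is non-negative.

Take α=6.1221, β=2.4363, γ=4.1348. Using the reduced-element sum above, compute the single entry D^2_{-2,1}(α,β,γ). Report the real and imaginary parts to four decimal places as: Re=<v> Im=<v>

Re=-0.1442 Im=0.5524

D^2_{-2,1}(6.1221,2.4363,4.1348) = e^{-i·-2·6.1221}·d^2_{-2,1}(2.4363)·e^{-i·1·4.1348}. Compute d first:
c=cos(2.4363/2)=0.345382, s=sin(2.4363/2)=0.938462; N=√[1·24·6·1]=12.000000
k∈{3} keeps every argument non-negative
  k=3: (−1)^0·12.0000/(6)·0.3454^1·0.9385^3 = +0.570927
d^2_{-2,1}(2.4363) = +0.570927
Phases: e^{-i·(-2)·6.1221}=+0.948550-0.316626i, e^{-i·(1)·4.1348}=-0.546006+0.837782i ⇒ D=-0.144245+0.552405i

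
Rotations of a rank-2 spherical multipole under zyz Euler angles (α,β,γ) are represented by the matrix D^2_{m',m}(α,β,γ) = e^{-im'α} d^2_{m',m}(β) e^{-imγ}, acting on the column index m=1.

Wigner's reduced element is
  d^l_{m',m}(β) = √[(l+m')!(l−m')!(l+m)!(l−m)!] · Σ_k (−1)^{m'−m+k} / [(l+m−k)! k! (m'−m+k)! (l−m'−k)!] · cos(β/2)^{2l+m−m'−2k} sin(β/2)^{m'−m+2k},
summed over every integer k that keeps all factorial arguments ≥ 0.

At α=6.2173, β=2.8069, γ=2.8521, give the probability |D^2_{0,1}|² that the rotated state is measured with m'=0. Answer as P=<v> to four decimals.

P=0.1444

Split into d^2_{0,1}(β=2.8069) × two z-phases.
With c≡cos(β/2)=0.166566 and s≡sin(β/2)=0.986030, N=[2·2·6·1]^{1/2}=4.898979
The bounds max(0,m−m')=1 and min(l+m,l−m')=2 give 2 terms
  k=1: (−1)^0·4.8990/(2)·0.1666^3·0.9860^1 = +0.011162
  k=2: (−1)^1·4.8990/(2)·0.1666^1·0.9860^3 = -0.391141
d^2_{0,1}(2.8069) = +0.011162 -0.391141 = -0.379980
|D^2_{0,1}|² = |d^2_{0,1}(β)|² = (-0.379980)² = 0.144384 (the z-rotation phases have unit modulus)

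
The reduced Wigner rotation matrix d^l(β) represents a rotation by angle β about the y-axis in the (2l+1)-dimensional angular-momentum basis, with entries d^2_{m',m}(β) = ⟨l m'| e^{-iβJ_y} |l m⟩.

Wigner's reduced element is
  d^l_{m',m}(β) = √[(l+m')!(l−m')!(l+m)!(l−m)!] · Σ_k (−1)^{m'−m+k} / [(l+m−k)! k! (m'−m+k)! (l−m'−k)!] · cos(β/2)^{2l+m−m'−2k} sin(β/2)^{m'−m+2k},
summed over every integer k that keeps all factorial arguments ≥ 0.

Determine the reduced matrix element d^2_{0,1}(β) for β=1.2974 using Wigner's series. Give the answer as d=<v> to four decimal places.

d=0.3184

d^2_{0,1}(β=1.2974) via Wigner's sum:
c=cos(1.2974/2)=0.796870, s=sin(1.2974/2)=0.604151; N=√[2·2·6·1]=4.898979
Admissible k: 1..2 (factorial args all ≥0)
  k=1: (−1)^0·4.8990/(2)·0.7969^3·0.6042^1 = +0.748830
  k=2: (−1)^1·4.8990/(2)·0.7969^1·0.6042^3 = -0.430427
d^2_{0,1}(1.2974) = +0.748830 -0.430427 = +0.318403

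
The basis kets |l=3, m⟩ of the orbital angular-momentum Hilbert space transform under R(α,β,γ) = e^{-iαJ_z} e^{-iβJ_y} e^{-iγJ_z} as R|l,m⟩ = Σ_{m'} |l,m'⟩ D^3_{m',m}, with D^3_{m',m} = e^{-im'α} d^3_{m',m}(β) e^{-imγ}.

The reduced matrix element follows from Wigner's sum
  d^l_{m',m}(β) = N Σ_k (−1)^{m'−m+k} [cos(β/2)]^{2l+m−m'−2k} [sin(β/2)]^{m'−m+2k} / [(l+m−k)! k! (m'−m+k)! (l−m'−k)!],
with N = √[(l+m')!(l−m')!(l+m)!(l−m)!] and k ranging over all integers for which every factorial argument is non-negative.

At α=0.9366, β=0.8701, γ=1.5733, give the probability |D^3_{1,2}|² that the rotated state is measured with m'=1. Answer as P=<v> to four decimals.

D^3_{1,2}(0.9366,0.8701,1.5733) = e^{-i·1·0.9366}·d^3_{1,2}(0.8701)·e^{-i·2·1.5733}. Compute d first:
c=cos(0.8701/2)=0.906849, s=sin(0.8701/2)=0.421456; N=√[24·2·120·1]=75.894664
Admissible k: 1..2 (factorial args all ≥0)
  k=1: (−1)^0·75.8947/(24)·0.9068^5·0.4215^1 = +0.817385
  k=2: (−1)^1·75.8947/(12)·0.9068^3·0.4215^3 = -0.353094
d^3_{1,2}(0.8701) = +0.817385 -0.353094 = +0.464291
|D^3_{1,2}|² = |d^3_{1,2}(β)|² = (+0.464291)² = 0.215566 (the z-rotation phases have unit modulus)

P=0.2156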